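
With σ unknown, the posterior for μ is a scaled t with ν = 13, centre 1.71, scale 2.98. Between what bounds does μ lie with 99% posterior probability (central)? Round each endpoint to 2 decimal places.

The t_13 distribution is symmetric; the 99% interval is 1.71 ± t·2.98 with t_{0.995,13} = 3.012.
Half-width: 3.012 × 2.98 = 8.98.
1.71 − 8.98 = -7.27; 1.71 + 8.98 = 10.69.

[-7.27, 10.69]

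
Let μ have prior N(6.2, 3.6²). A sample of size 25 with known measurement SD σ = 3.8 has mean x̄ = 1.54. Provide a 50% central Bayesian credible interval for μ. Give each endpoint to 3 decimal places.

Posterior precision = 1/3.6² + 25/3.8² = 0.0772 + 1.7313 = 1.8085, so posterior SD = 0.7436.
Posterior mean = (6.2/3.6² + 25·1.54/3.8²) / 1.8085 = 1.7388.
Interval: 1.7388 ± 0.674 × 0.7436 → [1.237, 2.240].

[1.237, 2.240]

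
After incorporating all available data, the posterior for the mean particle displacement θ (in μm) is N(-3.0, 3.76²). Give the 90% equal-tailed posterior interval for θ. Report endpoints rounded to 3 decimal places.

The posterior is symmetric, so the 90% equal-tailed interval is θ = -3.0 ± z·3.76 with z = 1.645.
Half-width: 1.645 × 3.76 = 6.185.
-3.0 − 6.185 = -9.185; -3.0 + 6.185 = 3.185.

[-9.185, 3.185]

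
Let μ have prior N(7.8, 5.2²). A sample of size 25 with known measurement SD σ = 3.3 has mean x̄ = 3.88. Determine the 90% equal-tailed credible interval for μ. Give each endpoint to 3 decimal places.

Posterior precision = 1/5.2² + 25/3.3² = 0.0370 + 2.2957 = 2.3327, so posterior SD = 0.6547.
Posterior mean = (7.8/5.2² + 25·3.88/3.3²) / 2.3327 = 3.9421.
Interval: 3.9421 ± 1.645 × 0.6547 → [2.865, 5.019].

[2.865, 5.019]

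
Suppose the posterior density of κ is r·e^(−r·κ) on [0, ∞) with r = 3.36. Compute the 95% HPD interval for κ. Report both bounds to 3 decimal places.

The exponential density is strictly decreasing on [0, ∞), so the HPD interval is anchored at 0: [0, q] with P(κ ≤ q) = 0.95.
q = −ln(1 − 0.95) / 3.36 = 2.9957 / 3.36 = 0.892.

[0.000, 0.892]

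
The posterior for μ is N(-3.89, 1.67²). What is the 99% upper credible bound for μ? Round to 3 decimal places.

-0.005

Need U with P(μ ≤ U) = 0.99: U = -3.89 + z_{0.01}·1.67.
z = 2.326; U = -3.89 + 2.326 × 1.67 = -0.005.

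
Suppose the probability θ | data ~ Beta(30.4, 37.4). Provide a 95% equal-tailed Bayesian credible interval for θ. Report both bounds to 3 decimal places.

[0.333, 0.567]

Posterior: Beta(30.4, 37.4).
Equal-tailed 95% interval: the 0.025 and 0.975 quantiles of Beta(30.4, 37.4).
Posterior mean ≈ 0.448, SD ≈ 0.060; a Normal approximation gives roughly [0.331, 0.566].
Exact: F⁻¹(0.025) = 0.333; F⁻¹(0.975) = 0.567.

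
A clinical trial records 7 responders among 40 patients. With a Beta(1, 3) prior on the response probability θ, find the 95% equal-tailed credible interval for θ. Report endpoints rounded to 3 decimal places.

Posterior: Beta(1+7, 3+33) = Beta(8, 36).
Equal-tailed 95% interval: the 0.025 and 0.975 quantiles of Beta(8, 36).
Posterior mean ≈ 0.182, SD ≈ 0.057; a Normal approximation gives roughly [0.069, 0.295].
Exact: F⁻¹(0.025) = 0.084; F⁻¹(0.975) = 0.307.

[0.084, 0.307]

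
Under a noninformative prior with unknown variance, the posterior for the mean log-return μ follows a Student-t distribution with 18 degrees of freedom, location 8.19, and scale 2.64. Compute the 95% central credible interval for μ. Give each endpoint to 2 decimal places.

[2.64, 13.74]

The t_18 distribution is symmetric; the 95% interval is 8.19 ± t·2.64 with t_{0.975,18} = 2.101.
Half-width: 2.101 × 2.64 = 5.55.
8.19 − 5.55 = 2.64; 8.19 + 5.55 = 13.74.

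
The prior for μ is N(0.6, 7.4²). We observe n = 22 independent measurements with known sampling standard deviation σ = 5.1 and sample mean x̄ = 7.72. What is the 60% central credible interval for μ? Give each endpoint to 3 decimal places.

Posterior precision = 1/7.4² + 22/5.1² = 0.0183 + 0.8458 = 0.8641, so posterior SD = 1.0758.
Posterior mean = (0.6/7.4² + 22·7.72/5.1²) / 0.8641 = 7.5695.
Interval: 7.5695 ± 0.842 × 1.0758 → [6.664, 8.475].

[6.664, 8.475]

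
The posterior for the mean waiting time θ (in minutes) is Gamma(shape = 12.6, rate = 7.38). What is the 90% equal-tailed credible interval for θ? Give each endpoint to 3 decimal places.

[1.000, 2.568]

Posterior: Gamma(shape 12.6, rate 7.38).
Equal-tailed 90% interval: Gamma(12.6, 7.38) quantiles at 0.05 and 0.95.
Posterior mean ≈ 1.707, SD ≈ 0.481; a Normal approximation gives roughly [0.916, 2.498].
Exact: lower = 1.000; upper = 2.568.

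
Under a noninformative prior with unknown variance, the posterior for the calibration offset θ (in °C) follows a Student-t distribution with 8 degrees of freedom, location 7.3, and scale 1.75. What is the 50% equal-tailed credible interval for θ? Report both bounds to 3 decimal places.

The t_8 distribution is symmetric; the 50% interval is 7.3 ± t·1.75 with t_{0.75,8} = 0.706.
Half-width: 0.706 × 1.75 = 1.236.
7.3 − 1.236 = 6.064; 7.3 + 1.236 = 8.536.

[6.064, 8.536]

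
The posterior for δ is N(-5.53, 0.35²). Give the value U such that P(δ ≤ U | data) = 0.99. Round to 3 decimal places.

Need U with P(δ ≤ U) = 0.99: U = -5.53 + z_{0.01}·0.35.
z = 2.326; U = -5.53 + 2.326 × 0.35 = -4.716.

-4.716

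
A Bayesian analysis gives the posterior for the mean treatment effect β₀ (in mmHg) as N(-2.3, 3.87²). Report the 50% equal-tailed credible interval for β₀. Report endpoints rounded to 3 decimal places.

[-4.910, 0.310]

The posterior is symmetric, so the 50% equal-tailed interval is β₀ = -2.3 ± z·3.87 with z = 0.674.
Half-width: 0.674 × 3.87 = 2.610.
-2.3 − 2.610 = -4.910; -2.3 + 2.610 = 0.310.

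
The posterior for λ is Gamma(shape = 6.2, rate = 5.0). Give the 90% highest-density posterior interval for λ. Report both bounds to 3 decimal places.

The posterior is unimodal and skewed, so the HPD interval has equal density at both endpoints and is the shortest 90% interval.
Solving f(0.452) = f(1.999) with F(1.999) − F(0.452) = 0.90 gives [0.452, 1.999].
For comparison, the equal-tailed interval is [0.549, 2.156]; the HPD is narrower and shifted toward the mode.

[0.452, 1.999]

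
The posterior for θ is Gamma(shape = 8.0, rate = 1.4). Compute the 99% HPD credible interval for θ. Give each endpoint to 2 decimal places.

[1.54, 11.66]

The posterior is unimodal and skewed, so the HPD interval has equal density at both endpoints and is the shortest 99% interval.
Solving f(1.54) = f(11.66) with F(11.66) − F(1.54) = 0.99 gives [1.54, 11.66].
For comparison, the equal-tailed interval is [1.84, 12.24]; the HPD is narrower and shifted toward the mode.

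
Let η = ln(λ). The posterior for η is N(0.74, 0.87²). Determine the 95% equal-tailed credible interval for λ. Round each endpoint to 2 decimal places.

[0.38, 11.53]

On the log scale the 95% interval is 0.74 ± 1.960 × 0.87 = [-0.9652, 2.4452].
Exponentiate: [e^-0.9652, e^2.4452] = [0.38, 11.53].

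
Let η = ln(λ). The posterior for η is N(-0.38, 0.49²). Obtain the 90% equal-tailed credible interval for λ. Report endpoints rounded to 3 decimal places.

[0.305, 1.531]

On the log scale the 90% interval is -0.38 ± 1.645 × 0.49 = [-1.1860, 0.4260].
Exponentiate: [e^-1.1860, e^0.4260] = [0.305, 1.531].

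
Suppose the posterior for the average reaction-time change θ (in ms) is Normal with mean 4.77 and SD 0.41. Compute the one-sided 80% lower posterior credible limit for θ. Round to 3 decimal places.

Need L with P(θ ≥ L) = 0.80: L = 4.77 − z_{0.2}·0.41.
z = 0.842; L = 4.77 − 0.842 × 0.41 = 4.425.

4.425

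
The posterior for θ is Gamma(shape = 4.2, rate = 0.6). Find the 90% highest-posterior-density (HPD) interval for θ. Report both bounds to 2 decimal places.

[1.74, 12.05]

The posterior is unimodal and skewed, so the HPD interval has equal density at both endpoints and is the shortest 90% interval.
Solving f(1.74) = f(12.05) with F(12.05) − F(1.74) = 0.90 gives [1.74, 12.05].
For comparison, the equal-tailed interval is [2.47, 13.40]; the HPD is narrower and shifted toward the mode.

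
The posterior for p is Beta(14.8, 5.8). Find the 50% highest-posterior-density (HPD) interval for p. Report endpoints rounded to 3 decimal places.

[0.672, 0.804]

The posterior is unimodal and skewed, so the HPD interval has equal density at both endpoints and is the shortest 50% interval.
Solving f(0.672) = f(0.804) with F(0.804) − F(0.672) = 0.50 gives [0.672, 0.804].
For comparison, the equal-tailed interval is [0.656, 0.789]; the HPD is narrower and shifted toward the mode.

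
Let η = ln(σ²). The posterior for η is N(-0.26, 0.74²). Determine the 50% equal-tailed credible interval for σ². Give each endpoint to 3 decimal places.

[0.468, 1.270]

On the log scale the 50% interval is -0.26 ± 0.674 × 0.74 = [-0.7591, 0.2391].
Exponentiate: [e^-0.7591, e^0.2391] = [0.468, 1.270].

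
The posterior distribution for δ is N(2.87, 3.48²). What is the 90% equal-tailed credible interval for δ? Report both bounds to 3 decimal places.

The posterior is symmetric, so the 90% equal-tailed interval is δ = 2.87 ± z·3.48 with z = 1.645.
Half-width: 1.645 × 3.48 = 5.724.
2.87 − 5.724 = -2.854; 2.87 + 5.724 = 8.594.

[-2.854, 8.594]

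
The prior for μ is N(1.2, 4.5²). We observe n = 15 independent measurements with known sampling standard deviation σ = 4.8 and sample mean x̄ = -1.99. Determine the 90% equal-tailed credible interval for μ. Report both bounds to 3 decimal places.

Posterior precision = 1/4.5² + 15/4.8² = 0.0494 + 0.6510 = 0.7004, so posterior SD = 1.1949.
Posterior mean = (1.2/4.5² + 15·-1.99/4.8²) / 0.7004 = -1.7651.
Interval: -1.7651 ± 1.645 × 1.1949 → [-3.730, 0.200].

[-3.730, 0.200]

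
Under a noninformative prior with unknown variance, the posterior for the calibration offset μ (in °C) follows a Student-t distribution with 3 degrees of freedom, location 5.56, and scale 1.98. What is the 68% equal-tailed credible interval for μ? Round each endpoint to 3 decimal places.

[3.206, 7.914]

The t_3 distribution is symmetric; the 68% interval is 5.56 ± t·1.98 with t_{0.84,3} = 1.189.
Half-width: 1.189 × 1.98 = 2.354.
5.56 − 2.354 = 3.206; 5.56 + 2.354 = 7.914.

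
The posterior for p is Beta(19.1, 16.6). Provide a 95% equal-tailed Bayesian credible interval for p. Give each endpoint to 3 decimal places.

Posterior: Beta(19.1, 16.6).
Equal-tailed 95% interval: the 0.025 and 0.975 quantiles of Beta(19.1, 16.6).
Posterior mean ≈ 0.535, SD ≈ 0.082; a Normal approximation gives roughly [0.374, 0.696].
Exact: F⁻¹(0.025) = 0.373; F⁻¹(0.975) = 0.694.

[0.373, 0.694]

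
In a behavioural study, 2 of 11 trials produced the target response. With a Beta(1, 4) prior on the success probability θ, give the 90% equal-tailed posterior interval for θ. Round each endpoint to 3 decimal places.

Posterior: Beta(1+2, 4+9) = Beta(3, 13).
Equal-tailed 90% interval: the 0.05 and 0.95 quantiles of Beta(3, 13).
Posterior mean ≈ 0.188, SD ≈ 0.095; a Normal approximation gives roughly [0.032, 0.343].
Exact: F⁻¹(0.05) = 0.057; F⁻¹(0.95) = 0.363.

[0.057, 0.363]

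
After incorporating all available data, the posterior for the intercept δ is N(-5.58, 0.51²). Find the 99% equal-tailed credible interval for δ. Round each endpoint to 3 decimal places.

[-6.894, -4.266]

The posterior is symmetric, so the 99% equal-tailed interval is δ = -5.58 ± z·0.51 with z = 2.576.
Half-width: 2.576 × 0.51 = 1.314.
-5.58 − 1.314 = -6.894; -5.58 + 1.314 = -4.266.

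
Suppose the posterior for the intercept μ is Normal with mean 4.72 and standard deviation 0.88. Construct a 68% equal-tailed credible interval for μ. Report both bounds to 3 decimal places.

[3.845, 5.595]

The posterior is symmetric, so the 68% equal-tailed interval is μ = 4.72 ± z·0.88 with z = 0.994.
Half-width: 0.994 × 0.88 = 0.875.
4.72 − 0.875 = 3.845; 4.72 + 0.875 = 5.595.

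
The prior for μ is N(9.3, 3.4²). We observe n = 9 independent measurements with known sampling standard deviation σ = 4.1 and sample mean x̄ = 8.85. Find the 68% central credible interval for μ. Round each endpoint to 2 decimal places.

[7.65, 10.17]

Posterior precision = 1/3.4² + 9/4.1² = 0.0865 + 0.5354 = 0.6219, so posterior SD = 1.2681.
Posterior mean = (9.3/3.4² + 9·8.85/4.1²) / 0.6219 = 8.9126.
Interval: 8.9126 ± 0.994 × 1.2681 → [7.65, 10.17].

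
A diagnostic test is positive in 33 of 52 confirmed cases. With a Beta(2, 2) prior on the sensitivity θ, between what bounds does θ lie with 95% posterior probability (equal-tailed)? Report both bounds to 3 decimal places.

Posterior: Beta(2+33, 2+19) = Beta(35, 21).
Equal-tailed 95% interval: the 0.025 and 0.975 quantiles of Beta(35, 21).
Posterior mean ≈ 0.625, SD ≈ 0.064; a Normal approximation gives roughly [0.499, 0.751].
Exact: F⁻¹(0.025) = 0.496; F⁻¹(0.975) = 0.746.

[0.496, 0.746]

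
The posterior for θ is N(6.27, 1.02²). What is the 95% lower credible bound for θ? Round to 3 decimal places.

Need L with P(θ ≥ L) = 0.95: L = 6.27 − z_{0.05}·1.02.
z = 1.645; L = 6.27 − 1.645 × 1.02 = 4.592.

4.592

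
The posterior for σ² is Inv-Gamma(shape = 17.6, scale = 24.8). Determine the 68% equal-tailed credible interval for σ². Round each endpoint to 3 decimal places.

[1.141, 1.842]

Inverse-Gamma(17.6, 24.8) quantiles: F⁻¹(0.16) and F⁻¹(0.84).
Equivalently, 1/σ² ~ Gamma(17.6, rate = 24.8); invert its 0.84 and 0.16 quantiles.
Posterior mean ≈ 1.494, SD ≈ 0.378; a Normal approximation gives roughly [1.118, 1.870].
Exact: lower = 1.141; upper = 1.842.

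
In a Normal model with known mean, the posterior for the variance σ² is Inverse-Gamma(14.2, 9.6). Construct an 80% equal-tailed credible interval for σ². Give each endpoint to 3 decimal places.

[0.500, 0.996]

Inverse-Gamma(14.2, 9.6) quantiles: F⁻¹(0.1) and F⁻¹(0.9).
Equivalently, 1/σ² ~ Gamma(14.2, rate = 9.6); invert its 0.9 and 0.1 quantiles.
Posterior mean ≈ 0.727, SD ≈ 0.208; a Normal approximation gives roughly [0.460, 0.994].
Exact: lower = 0.500; upper = 0.996.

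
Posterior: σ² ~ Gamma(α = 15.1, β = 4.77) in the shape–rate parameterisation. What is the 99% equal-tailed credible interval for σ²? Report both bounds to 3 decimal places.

[1.459, 5.654]

Posterior: Gamma(shape 15.1, rate 4.77).
Equal-tailed 99% interval: Gamma(15.1, 4.77) quantiles at 0.005 and 0.995.
Posterior mean ≈ 3.166, SD ≈ 0.815; a Normal approximation gives roughly [1.067, 5.264].
Exact: lower = 1.459; upper = 5.654.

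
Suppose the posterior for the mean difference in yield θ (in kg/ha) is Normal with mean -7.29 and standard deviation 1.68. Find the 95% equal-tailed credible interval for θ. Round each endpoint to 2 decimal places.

[-10.58, -4.00]

The posterior is symmetric, so the 95% equal-tailed interval is θ = -7.29 ± z·1.68 with z = 1.960.
Half-width: 1.960 × 1.68 = 3.29.
-7.29 − 3.29 = -10.58; -7.29 + 3.29 = -4.00.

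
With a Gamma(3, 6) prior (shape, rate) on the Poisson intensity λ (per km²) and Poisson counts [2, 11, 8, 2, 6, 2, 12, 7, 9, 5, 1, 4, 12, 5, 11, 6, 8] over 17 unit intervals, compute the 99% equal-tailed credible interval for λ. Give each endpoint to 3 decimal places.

Posterior: Gamma(3+111, 6+17) = Gamma(114, 23) (shape, rate).
Equal-tailed 99% interval: Gamma(114, 23) quantiles at 0.005 and 0.995.
Posterior mean ≈ 4.957, SD ≈ 0.464; a Normal approximation gives roughly [3.761, 6.152].
Exact: lower = 3.842; upper = 6.234.

[3.842, 6.234]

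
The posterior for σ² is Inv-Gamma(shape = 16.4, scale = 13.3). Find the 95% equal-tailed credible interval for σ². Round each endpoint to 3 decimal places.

[0.527, 1.408]

Inverse-Gamma(16.4, 13.3) quantiles: F⁻¹(0.025) and F⁻¹(0.975).
Equivalently, 1/σ² ~ Gamma(16.4, rate = 13.3); invert its 0.975 and 0.025 quantiles.
Posterior mean ≈ 0.864, SD ≈ 0.228; a Normal approximation gives roughly [0.418, 1.310].
Exact: lower = 0.527; upper = 1.408.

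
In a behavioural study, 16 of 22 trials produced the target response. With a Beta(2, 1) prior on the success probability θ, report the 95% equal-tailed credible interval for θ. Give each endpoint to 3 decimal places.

[0.533, 0.874]

Posterior: Beta(2+16, 1+6) = Beta(18, 7).
Equal-tailed 95% interval: the 0.025 and 0.975 quantiles of Beta(18, 7).
Posterior mean ≈ 0.720, SD ≈ 0.088; a Normal approximation gives roughly [0.547, 0.893].
Exact: F⁻¹(0.025) = 0.533; F⁻¹(0.975) = 0.874.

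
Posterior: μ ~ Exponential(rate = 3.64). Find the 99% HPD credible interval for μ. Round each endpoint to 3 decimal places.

[0.000, 1.265]

The exponential density is strictly decreasing on [0, ∞), so the HPD interval is anchored at 0: [0, q] with P(μ ≤ q) = 0.99.
q = −ln(1 − 0.99) / 3.64 = 4.6052 / 3.64 = 1.265.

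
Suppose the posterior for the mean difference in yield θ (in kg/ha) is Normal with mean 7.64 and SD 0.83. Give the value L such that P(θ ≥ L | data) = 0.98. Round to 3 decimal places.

Need L with P(θ ≥ L) = 0.98: L = 7.64 − z_{0.02}·0.83.
z = 2.054; L = 7.64 − 2.054 × 0.83 = 5.935.

5.935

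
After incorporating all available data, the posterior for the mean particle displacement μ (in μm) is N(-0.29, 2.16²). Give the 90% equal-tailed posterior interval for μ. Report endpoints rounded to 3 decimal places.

[-3.843, 3.263]

The posterior is symmetric, so the 90% equal-tailed interval is μ = -0.29 ± z·2.16 with z = 1.645.
Half-width: 1.645 × 2.16 = 3.553.
-0.29 − 3.553 = -3.843; -0.29 + 3.553 = 3.263.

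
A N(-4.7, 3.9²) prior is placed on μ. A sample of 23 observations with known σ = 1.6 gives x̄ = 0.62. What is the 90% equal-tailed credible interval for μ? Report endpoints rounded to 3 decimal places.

Posterior precision = 1/3.9² + 23/1.6² = 0.0657 + 8.9844 = 9.0501, so posterior SD = 0.3324.
Posterior mean = (-4.7/3.9² + 23·0.62/1.6²) / 9.0501 = 0.5814.
Interval: 0.5814 ± 1.645 × 0.3324 → [0.035, 1.128].

[0.035, 1.128]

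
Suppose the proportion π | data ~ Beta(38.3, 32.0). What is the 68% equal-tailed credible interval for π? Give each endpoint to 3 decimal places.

Posterior: Beta(38.3, 32.0).
Equal-tailed 68% interval: the 0.16 and 0.84 quantiles of Beta(38.3, 32.0).
Posterior mean ≈ 0.545, SD ≈ 0.059; a Normal approximation gives roughly [0.486, 0.603].
Exact: F⁻¹(0.16) = 0.486; F⁻¹(0.84) = 0.604.

[0.486, 0.604]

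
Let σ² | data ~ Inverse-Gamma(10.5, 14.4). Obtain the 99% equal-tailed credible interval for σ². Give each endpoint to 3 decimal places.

Inverse-Gamma(10.5, 14.4) quantiles: F⁻¹(0.005) and F⁻¹(0.995).
Equivalently, 1/σ² ~ Gamma(10.5, rate = 14.4); invert its 0.995 and 0.005 quantiles.
Posterior mean ≈ 1.516, SD ≈ 0.520; a Normal approximation gives roughly [0.177, 2.855].
Exact: lower = 0.696; upper = 3.585.

[0.696, 3.585]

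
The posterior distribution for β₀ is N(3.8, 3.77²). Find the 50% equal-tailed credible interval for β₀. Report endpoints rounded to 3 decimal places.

The posterior is symmetric, so the 50% equal-tailed interval is β₀ = 3.8 ± z·3.77 with z = 0.674.
Half-width: 0.674 × 3.77 = 2.543.
3.8 − 2.543 = 1.257; 3.8 + 2.543 = 6.343.

[1.257, 6.343]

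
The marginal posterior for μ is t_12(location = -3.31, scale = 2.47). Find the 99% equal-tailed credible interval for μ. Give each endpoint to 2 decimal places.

[-10.85, 4.23]

The t_12 distribution is symmetric; the 99% interval is -3.31 ± t·2.47 with t_{0.995,12} = 3.055.
Half-width: 3.055 × 2.47 = 7.54.
-3.31 − 7.54 = -10.85; -3.31 + 7.54 = 4.23.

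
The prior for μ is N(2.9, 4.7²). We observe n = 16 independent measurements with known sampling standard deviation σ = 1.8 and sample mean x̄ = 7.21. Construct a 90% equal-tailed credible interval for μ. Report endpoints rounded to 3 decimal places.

[6.434, 7.908]

Posterior precision = 1/4.7² + 16/1.8² = 0.0453 + 4.9383 = 4.9835, so posterior SD = 0.4480.
Posterior mean = (2.9/4.7² + 16·7.21/1.8²) / 4.9835 = 7.1708.
Interval: 7.1708 ± 1.645 × 0.4480 → [6.434, 7.908].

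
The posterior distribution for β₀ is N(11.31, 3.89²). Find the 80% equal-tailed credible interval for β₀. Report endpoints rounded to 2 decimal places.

[6.32, 16.30]

The posterior is symmetric, so the 80% equal-tailed interval is β₀ = 11.31 ± z·3.89 with z = 1.282.
Half-width: 1.282 × 3.89 = 4.99.
11.31 − 4.99 = 6.32; 11.31 + 4.99 = 16.30.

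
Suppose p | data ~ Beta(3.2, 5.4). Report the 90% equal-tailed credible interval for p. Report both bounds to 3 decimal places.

Posterior: Beta(3.2, 5.4).
Equal-tailed 90% interval: the 0.05 and 0.95 quantiles of Beta(3.2, 5.4).
Posterior mean ≈ 0.372, SD ≈ 0.156; a Normal approximation gives roughly [0.115, 0.629].
Exact: F⁻¹(0.05) = 0.134; F⁻¹(0.95) = 0.646.

[0.134, 0.646]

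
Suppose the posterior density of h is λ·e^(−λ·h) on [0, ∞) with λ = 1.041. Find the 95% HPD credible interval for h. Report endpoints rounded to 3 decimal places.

The exponential density is strictly decreasing on [0, ∞), so the HPD interval is anchored at 0: [0, q] with P(h ≤ q) = 0.95.
q = −ln(1 − 0.95) / 1.041 = 2.9957 / 1.041 = 2.878.

[0.000, 2.878]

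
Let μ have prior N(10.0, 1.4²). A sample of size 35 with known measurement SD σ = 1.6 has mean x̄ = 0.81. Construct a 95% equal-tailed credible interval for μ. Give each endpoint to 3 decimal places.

[0.620, 1.661]

Posterior precision = 1/1.4² + 35/1.6² = 0.5102 + 13.6719 = 14.1821, so posterior SD = 0.2655.
Posterior mean = (10.0/1.4² + 35·0.81/1.6²) / 14.1821 = 1.1406.
Interval: 1.1406 ± 1.960 × 0.2655 → [0.620, 1.661].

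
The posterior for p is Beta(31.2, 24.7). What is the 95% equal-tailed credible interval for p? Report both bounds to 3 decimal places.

[0.428, 0.685]

Posterior: Beta(31.2, 24.7).
Equal-tailed 95% interval: the 0.025 and 0.975 quantiles of Beta(31.2, 24.7).
Posterior mean ≈ 0.558, SD ≈ 0.066; a Normal approximation gives roughly [0.429, 0.687].
Exact: F⁻¹(0.025) = 0.428; F⁻¹(0.975) = 0.685.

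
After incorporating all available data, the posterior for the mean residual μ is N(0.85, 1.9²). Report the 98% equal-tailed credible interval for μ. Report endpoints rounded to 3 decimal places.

[-3.570, 5.270]

The posterior is symmetric, so the 98% equal-tailed interval is μ = 0.85 ± z·1.9 with z = 2.326.
Half-width: 2.326 × 1.9 = 4.420.
0.85 − 4.420 = -3.570; 0.85 + 4.420 = 5.270.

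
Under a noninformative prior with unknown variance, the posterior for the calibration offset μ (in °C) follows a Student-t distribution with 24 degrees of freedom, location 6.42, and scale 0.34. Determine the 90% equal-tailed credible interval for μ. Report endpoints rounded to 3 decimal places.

[5.838, 7.002]

The t_24 distribution is symmetric; the 90% interval is 6.42 ± t·0.34 with t_{0.95,24} = 1.711.
Half-width: 1.711 × 0.34 = 0.582.
6.42 − 0.582 = 5.838; 6.42 + 0.582 = 7.002.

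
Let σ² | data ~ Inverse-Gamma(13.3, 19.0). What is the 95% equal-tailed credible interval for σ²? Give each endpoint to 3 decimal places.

Inverse-Gamma(13.3, 19.0) quantiles: F⁻¹(0.025) and F⁻¹(0.975).
Equivalently, 1/σ² ~ Gamma(13.3, rate = 19.0); invert its 0.975 and 0.025 quantiles.
Posterior mean ≈ 1.545, SD ≈ 0.460; a Normal approximation gives roughly [0.644, 2.445].
Exact: lower = 0.890; upper = 2.661.

[0.890, 2.661]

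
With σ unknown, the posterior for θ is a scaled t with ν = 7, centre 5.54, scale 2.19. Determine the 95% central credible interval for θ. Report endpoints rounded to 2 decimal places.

The t_7 distribution is symmetric; the 95% interval is 5.54 ± t·2.19 with t_{0.975,7} = 2.365.
Half-width: 2.365 × 2.19 = 5.18.
5.54 − 5.18 = 0.36; 5.54 + 5.18 = 10.72.

[0.36, 10.72]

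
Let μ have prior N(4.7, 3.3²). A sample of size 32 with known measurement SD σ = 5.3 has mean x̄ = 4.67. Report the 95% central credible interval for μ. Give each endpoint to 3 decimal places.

[2.906, 6.439]

Posterior precision = 1/3.3² + 32/5.3² = 0.0918 + 1.1392 = 1.2310, so posterior SD = 0.9013.
Posterior mean = (4.7/3.3² + 32·4.67/5.3²) / 1.2310 = 4.6722.
Interval: 4.6722 ± 1.960 × 0.9013 → [2.906, 6.439].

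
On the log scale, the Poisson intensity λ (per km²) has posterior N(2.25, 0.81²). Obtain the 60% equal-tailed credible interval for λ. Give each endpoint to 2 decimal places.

[4.80, 18.76]

On the log scale the 60% interval is 2.25 ± 0.842 × 0.81 = [1.5683, 2.9317].
Exponentiate: [e^1.5683, e^2.9317] = [4.80, 18.76].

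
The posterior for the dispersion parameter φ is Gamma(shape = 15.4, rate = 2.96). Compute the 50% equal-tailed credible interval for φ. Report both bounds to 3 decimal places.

[4.258, 6.025]

Posterior: Gamma(shape 15.4, rate 2.96).
Equal-tailed 50% interval: Gamma(15.4, 2.96) quantiles at 0.25 and 0.75.
Posterior mean ≈ 5.203, SD ≈ 1.326; a Normal approximation gives roughly [4.308, 6.097].
Exact: lower = 4.258; upper = 6.025.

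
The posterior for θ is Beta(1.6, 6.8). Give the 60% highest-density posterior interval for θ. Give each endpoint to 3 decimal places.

The posterior is unimodal and skewed, so the HPD interval has equal density at both endpoints and is the shortest 60% interval.
Solving f(0.026) = f(0.217) with F(0.217) − F(0.026) = 0.60 gives [0.026, 0.217].
For comparison, the equal-tailed interval is [0.077, 0.293]; the HPD is narrower and shifted toward the mode.

[0.026, 0.217]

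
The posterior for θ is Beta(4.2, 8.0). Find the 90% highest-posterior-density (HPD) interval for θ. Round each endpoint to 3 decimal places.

[0.128, 0.553]

The posterior is unimodal and skewed, so the HPD interval has equal density at both endpoints and is the shortest 90% interval.
Solving f(0.128) = f(0.553) with F(0.553) − F(0.128) = 0.90 gives [0.128, 0.553].
For comparison, the equal-tailed interval is [0.144, 0.574]; the HPD is narrower and shifted toward the mode.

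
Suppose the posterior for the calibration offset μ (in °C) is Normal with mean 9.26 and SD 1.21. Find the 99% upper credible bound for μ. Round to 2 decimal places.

Need U with P(μ ≤ U) = 0.99: U = 9.26 + z_{0.01}·1.21.
z = 2.326; U = 9.26 + 2.326 × 1.21 = 12.07.

12.07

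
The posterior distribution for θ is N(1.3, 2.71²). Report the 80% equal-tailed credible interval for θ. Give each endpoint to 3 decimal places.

[-2.173, 4.773]

The posterior is symmetric, so the 80% equal-tailed interval is θ = 1.3 ± z·2.71 with z = 1.282.
Half-width: 1.282 × 2.71 = 3.473.
1.3 − 3.473 = -2.173; 1.3 + 3.473 = 4.773.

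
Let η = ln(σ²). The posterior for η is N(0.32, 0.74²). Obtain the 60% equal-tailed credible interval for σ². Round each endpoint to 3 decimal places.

[0.739, 2.567]

On the log scale the 60% interval is 0.32 ± 0.842 × 0.74 = [-0.3028, 0.9428].
Exponentiate: [e^-0.3028, e^0.9428] = [0.739, 2.567].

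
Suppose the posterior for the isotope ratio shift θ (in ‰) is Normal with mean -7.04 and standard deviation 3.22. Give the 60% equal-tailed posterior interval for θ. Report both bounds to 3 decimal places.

[-9.750, -4.330]

The posterior is symmetric, so the 60% equal-tailed interval is θ = -7.04 ± z·3.22 with z = 0.842.
Half-width: 0.842 × 3.22 = 2.710.
-7.04 − 2.710 = -9.750; -7.04 + 2.710 = -4.330.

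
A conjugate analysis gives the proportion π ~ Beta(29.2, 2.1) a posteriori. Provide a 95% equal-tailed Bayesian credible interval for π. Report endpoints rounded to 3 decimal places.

Posterior: Beta(29.2, 2.1).
Equal-tailed 95% interval: the 0.025 and 0.975 quantiles of Beta(29.2, 2.1).
Posterior mean ≈ 0.933, SD ≈ 0.044; a Normal approximation gives roughly [0.847, 1.019].
Exact: F⁻¹(0.025) = 0.824; F⁻¹(0.975) = 0.991.

[0.824, 0.991]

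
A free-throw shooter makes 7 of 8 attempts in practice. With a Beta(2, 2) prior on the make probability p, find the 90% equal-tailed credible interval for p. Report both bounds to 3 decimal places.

Posterior: Beta(2+7, 2+1) = Beta(9, 3).
Equal-tailed 90% interval: the 0.05 and 0.95 quantiles of Beta(9, 3).
Posterior mean ≈ 0.750, SD ≈ 0.120; a Normal approximation gives roughly [0.552, 0.948].
Exact: F⁻¹(0.05) = 0.530; F⁻¹(0.95) = 0.921.

[0.530, 0.921]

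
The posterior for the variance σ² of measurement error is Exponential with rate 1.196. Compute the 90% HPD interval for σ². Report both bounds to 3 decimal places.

[0.000, 1.925]

The exponential density is strictly decreasing on [0, ∞), so the HPD interval is anchored at 0: [0, q] with P(σ² ≤ q) = 0.90.
q = −ln(1 − 0.90) / 1.196 = 2.3026 / 1.196 = 1.925.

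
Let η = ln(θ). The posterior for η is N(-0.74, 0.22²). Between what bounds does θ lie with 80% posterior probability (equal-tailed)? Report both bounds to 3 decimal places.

On the log scale the 80% interval is -0.74 ± 1.282 × 0.22 = [-1.0219, -0.4581].
Exponentiate: [e^-1.0219, e^-0.4581] = [0.360, 0.633].

[0.360, 0.633]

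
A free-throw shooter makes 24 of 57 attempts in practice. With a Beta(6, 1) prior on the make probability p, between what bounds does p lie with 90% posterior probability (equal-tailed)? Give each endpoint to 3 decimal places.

Posterior: Beta(6+24, 1+33) = Beta(30, 34).
Equal-tailed 90% interval: the 0.05 and 0.95 quantiles of Beta(30, 34).
Posterior mean ≈ 0.469, SD ≈ 0.062; a Normal approximation gives roughly [0.367, 0.571].
Exact: F⁻¹(0.05) = 0.367; F⁻¹(0.95) = 0.571.

[0.367, 0.571]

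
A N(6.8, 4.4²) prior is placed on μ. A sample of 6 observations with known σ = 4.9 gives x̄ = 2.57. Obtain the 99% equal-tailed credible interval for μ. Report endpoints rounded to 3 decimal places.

[-1.396, 7.985]

Posterior precision = 1/4.4² + 6/4.9² = 0.0517 + 0.2499 = 0.3015, so posterior SD = 1.8210.
Posterior mean = (6.8/4.4² + 6·2.57/4.9²) / 0.3015 = 3.2946.
Interval: 3.2946 ± 2.576 × 1.8210 → [-1.396, 7.985].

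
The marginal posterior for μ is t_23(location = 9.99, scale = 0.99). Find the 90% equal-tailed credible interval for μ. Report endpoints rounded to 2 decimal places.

[8.29, 11.69]

The t_23 distribution is symmetric; the 90% interval is 9.99 ± t·0.99 with t_{0.95,23} = 1.714.
Half-width: 1.714 × 0.99 = 1.70.
9.99 − 1.70 = 8.29; 9.99 + 1.70 = 11.69.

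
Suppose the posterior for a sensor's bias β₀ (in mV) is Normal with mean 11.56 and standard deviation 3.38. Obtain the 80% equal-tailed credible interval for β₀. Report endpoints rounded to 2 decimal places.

The posterior is symmetric, so the 80% equal-tailed interval is β₀ = 11.56 ± z·3.38 with z = 1.282.
Half-width: 1.282 × 3.38 = 4.33.
11.56 − 4.33 = 7.23; 11.56 + 4.33 = 15.89.

[7.23, 15.89]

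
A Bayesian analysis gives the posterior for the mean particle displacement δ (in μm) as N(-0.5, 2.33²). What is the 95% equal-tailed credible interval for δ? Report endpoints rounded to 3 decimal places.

[-5.067, 4.067]

The posterior is symmetric, so the 95% equal-tailed interval is δ = -0.5 ± z·2.33 with z = 1.960.
Half-width: 1.960 × 2.33 = 4.567.
-0.5 − 4.567 = -5.067; -0.5 + 4.567 = 4.067.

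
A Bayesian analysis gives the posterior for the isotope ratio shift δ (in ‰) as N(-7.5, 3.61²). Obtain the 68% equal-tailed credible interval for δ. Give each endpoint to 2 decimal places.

[-11.09, -3.91]

The posterior is symmetric, so the 68% equal-tailed interval is δ = -7.5 ± z·3.61 with z = 0.994.
Half-width: 0.994 × 3.61 = 3.59.
-7.5 − 3.59 = -11.09; -7.5 + 3.59 = -3.91.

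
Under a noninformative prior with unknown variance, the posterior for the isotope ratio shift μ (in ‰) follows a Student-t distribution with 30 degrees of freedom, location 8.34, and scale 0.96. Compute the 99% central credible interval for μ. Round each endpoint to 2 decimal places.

[5.70, 10.98]

The t_30 distribution is symmetric; the 99% interval is 8.34 ± t·0.96 with t_{0.995,30} = 2.750.
Half-width: 2.750 × 0.96 = 2.64.
8.34 − 2.64 = 5.70; 8.34 + 2.64 = 10.98.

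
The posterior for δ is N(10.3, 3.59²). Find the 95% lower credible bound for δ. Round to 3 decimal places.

4.395

Need L with P(δ ≥ L) = 0.95: L = 10.3 − z_{0.05}·3.59.
z = 1.645; L = 10.3 − 1.645 × 3.59 = 4.395.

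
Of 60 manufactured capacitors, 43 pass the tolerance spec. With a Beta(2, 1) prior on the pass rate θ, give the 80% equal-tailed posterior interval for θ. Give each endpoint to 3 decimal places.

Posterior: Beta(2+43, 1+17) = Beta(45, 18).
Equal-tailed 80% interval: the 0.1 and 0.9 quantiles of Beta(45, 18).
Posterior mean ≈ 0.714, SD ≈ 0.056; a Normal approximation gives roughly [0.642, 0.787].
Exact: F⁻¹(0.1) = 0.640; F⁻¹(0.9) = 0.785.

[0.640, 0.785]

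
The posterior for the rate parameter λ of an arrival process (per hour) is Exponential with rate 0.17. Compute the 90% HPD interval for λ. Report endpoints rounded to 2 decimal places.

[0.00, 13.54]

The exponential density is strictly decreasing on [0, ∞), so the HPD interval is anchored at 0: [0, q] with P(λ ≤ q) = 0.90.
q = −ln(1 − 0.90) / 0.17 = 2.3026 / 0.17 = 13.54.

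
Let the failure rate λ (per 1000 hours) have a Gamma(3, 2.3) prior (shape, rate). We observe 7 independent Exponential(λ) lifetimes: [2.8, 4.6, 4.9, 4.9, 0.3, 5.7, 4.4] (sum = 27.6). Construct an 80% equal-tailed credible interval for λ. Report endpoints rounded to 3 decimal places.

Posterior: Gamma(3+7, 2.3+27.6) = Gamma(10, 29.9) (shape, rate).
Equal-tailed 80% interval: Gamma(10, 29.9) quantiles at 0.1 and 0.9.
Posterior mean ≈ 0.334, SD ≈ 0.106; a Normal approximation gives roughly [0.199, 0.470].
Exact: lower = 0.208; upper = 0.475.

[0.208, 0.475]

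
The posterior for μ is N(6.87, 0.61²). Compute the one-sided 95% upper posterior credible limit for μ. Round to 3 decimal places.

Need U with P(μ ≤ U) = 0.95: U = 6.87 + z_{0.05}·0.61.
z = 1.645; U = 6.87 + 1.645 × 0.61 = 7.873.

7.873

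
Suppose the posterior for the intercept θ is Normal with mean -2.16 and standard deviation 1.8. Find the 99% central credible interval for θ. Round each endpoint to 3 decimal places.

[-6.796, 2.476]

The posterior is symmetric, so the 99% equal-tailed interval is θ = -2.16 ± z·1.8 with z = 2.576.
Half-width: 2.576 × 1.8 = 4.636.
-2.16 − 4.636 = -6.796; -2.16 + 4.636 = 2.476.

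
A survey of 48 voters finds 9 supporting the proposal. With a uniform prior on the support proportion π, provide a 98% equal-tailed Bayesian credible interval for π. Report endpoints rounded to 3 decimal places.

[0.089, 0.346]

Posterior: Beta(1+9, 1+39) = Beta(10, 40).
Equal-tailed 98% interval: the 0.01 and 0.99 quantiles of Beta(10, 40).
Posterior mean ≈ 0.200, SD ≈ 0.056; a Normal approximation gives roughly [0.070, 0.330].
Exact: F⁻¹(0.01) = 0.089; F⁻¹(0.99) = 0.346.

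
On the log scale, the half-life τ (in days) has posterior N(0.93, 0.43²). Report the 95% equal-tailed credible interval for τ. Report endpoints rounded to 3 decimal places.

On the log scale the 95% interval is 0.93 ± 1.960 × 0.43 = [0.0872, 1.7728].
Exponentiate: [e^0.0872, e^1.7728] = [1.091, 5.887].

[1.091, 5.887]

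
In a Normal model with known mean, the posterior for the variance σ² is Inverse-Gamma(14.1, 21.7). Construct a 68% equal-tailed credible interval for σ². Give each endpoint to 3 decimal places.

Inverse-Gamma(14.1, 21.7) quantiles: F⁻¹(0.16) and F⁻¹(0.84).
Equivalently, 1/σ² ~ Gamma(14.1, rate = 21.7); invert its 0.84 and 0.16 quantiles.
Posterior mean ≈ 1.656, SD ≈ 0.476; a Normal approximation gives roughly [1.183, 2.130].
Exact: lower = 1.220; upper = 2.085.

[1.220, 2.085]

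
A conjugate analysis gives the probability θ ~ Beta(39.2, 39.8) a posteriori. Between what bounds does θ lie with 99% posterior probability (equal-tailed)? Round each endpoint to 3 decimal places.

Posterior: Beta(39.2, 39.8).
Equal-tailed 99% interval: the 0.005 and 0.995 quantiles of Beta(39.2, 39.8).
Posterior mean ≈ 0.496, SD ≈ 0.056; a Normal approximation gives roughly [0.352, 0.640].
Exact: F⁻¹(0.005) = 0.354; F⁻¹(0.995) = 0.639.

[0.354, 0.639]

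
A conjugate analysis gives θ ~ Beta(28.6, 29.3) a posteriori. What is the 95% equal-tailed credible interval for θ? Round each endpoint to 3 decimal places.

Posterior: Beta(28.6, 29.3).
Equal-tailed 95% interval: the 0.025 and 0.975 quantiles of Beta(28.6, 29.3).
Posterior mean ≈ 0.494, SD ≈ 0.065; a Normal approximation gives roughly [0.366, 0.622].
Exact: F⁻¹(0.025) = 0.367; F⁻¹(0.975) = 0.621.

[0.367, 0.621]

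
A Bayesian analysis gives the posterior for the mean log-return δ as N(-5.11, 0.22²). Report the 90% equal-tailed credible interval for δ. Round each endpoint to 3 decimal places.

The posterior is symmetric, so the 90% equal-tailed interval is δ = -5.11 ± z·0.22 with z = 1.645.
Half-width: 1.645 × 0.22 = 0.362.
-5.11 − 0.362 = -5.472; -5.11 + 0.362 = -4.748.

[-5.472, -4.748]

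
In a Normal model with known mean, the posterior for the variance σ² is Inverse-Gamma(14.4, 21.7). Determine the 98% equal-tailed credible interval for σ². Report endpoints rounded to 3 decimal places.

Inverse-Gamma(14.4, 21.7) quantiles: F⁻¹(0.01) and F⁻¹(0.99).
Equivalently, 1/σ² ~ Gamma(14.4, rate = 21.7); invert its 0.99 and 0.01 quantiles.
Posterior mean ≈ 1.619, SD ≈ 0.460; a Normal approximation gives roughly [0.550, 2.689].
Exact: lower = 0.880; upper = 3.074.

[0.880, 3.074]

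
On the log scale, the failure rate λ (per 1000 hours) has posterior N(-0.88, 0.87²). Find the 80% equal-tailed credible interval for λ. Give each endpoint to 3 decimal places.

[0.136, 1.265]

On the log scale the 80% interval is -0.88 ± 1.282 × 0.87 = [-1.9949, 0.2349].
Exponentiate: [e^-1.9949, e^0.2349] = [0.136, 1.265].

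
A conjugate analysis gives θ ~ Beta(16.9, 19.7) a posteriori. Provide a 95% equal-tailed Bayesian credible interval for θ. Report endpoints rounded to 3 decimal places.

Posterior: Beta(16.9, 19.7).
Equal-tailed 95% interval: the 0.025 and 0.975 quantiles of Beta(16.9, 19.7).
Posterior mean ≈ 0.462, SD ≈ 0.081; a Normal approximation gives roughly [0.302, 0.621].
Exact: F⁻¹(0.025) = 0.305; F⁻¹(0.975) = 0.622.

[0.305, 0.622]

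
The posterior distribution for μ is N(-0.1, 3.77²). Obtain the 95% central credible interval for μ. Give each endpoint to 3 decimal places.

The posterior is symmetric, so the 95% equal-tailed interval is μ = -0.1 ± z·3.77 with z = 1.960.
Half-width: 1.960 × 3.77 = 7.389.
-0.1 − 7.389 = -7.489; -0.1 + 7.389 = 7.289.

[-7.489, 7.289]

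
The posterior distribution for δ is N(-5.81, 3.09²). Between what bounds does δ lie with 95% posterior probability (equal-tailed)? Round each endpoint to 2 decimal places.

[-11.87, 0.25]

The posterior is symmetric, so the 95% equal-tailed interval is δ = -5.81 ± z·3.09 with z = 1.960.
Half-width: 1.960 × 3.09 = 6.06.
-5.81 − 6.06 = -11.87; -5.81 + 6.06 = 0.25.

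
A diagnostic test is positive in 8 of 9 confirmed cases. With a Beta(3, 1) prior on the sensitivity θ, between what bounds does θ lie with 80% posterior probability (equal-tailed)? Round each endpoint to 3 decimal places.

Posterior: Beta(3+8, 1+1) = Beta(11, 2).
Equal-tailed 80% interval: the 0.1 and 0.9 quantiles of Beta(11, 2).
Posterior mean ≈ 0.846, SD ≈ 0.096; a Normal approximation gives roughly [0.723, 0.970].
Exact: F⁻¹(0.1) = 0.713; F⁻¹(0.9) = 0.955.

[0.713, 0.955]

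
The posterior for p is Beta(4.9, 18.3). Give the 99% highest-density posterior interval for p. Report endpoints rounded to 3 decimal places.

[0.040, 0.443]

The posterior is unimodal and skewed, so the HPD interval has equal density at both endpoints and is the shortest 99% interval.
Solving f(0.040) = f(0.443) with F(0.443) − F(0.040) = 0.99 gives [0.040, 0.443].
For comparison, the equal-tailed interval is [0.050, 0.461]; the HPD is narrower and shifted toward the mode.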